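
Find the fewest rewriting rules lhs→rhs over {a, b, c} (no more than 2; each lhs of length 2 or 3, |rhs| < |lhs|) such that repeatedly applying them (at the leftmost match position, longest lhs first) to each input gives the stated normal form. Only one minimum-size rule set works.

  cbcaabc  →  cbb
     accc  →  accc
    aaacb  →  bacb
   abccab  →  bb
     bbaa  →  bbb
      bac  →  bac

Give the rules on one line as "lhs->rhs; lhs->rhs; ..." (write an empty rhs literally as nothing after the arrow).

  | cbcaabc => caaabc => cbabc => cbaa => cbb
  | accc
  | aaacb => bacb
  | abccab => aacab => bcab => aab => bb

aa->b; bc->a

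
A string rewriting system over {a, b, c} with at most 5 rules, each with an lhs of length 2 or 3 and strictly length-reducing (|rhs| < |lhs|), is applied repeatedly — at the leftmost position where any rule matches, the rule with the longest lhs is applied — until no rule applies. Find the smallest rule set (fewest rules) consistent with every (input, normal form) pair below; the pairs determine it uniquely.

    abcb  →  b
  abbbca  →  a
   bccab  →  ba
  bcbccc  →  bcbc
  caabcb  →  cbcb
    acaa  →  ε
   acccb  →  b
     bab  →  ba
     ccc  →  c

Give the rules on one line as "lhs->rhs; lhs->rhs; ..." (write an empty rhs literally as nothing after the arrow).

  | abcb => acb => b
  | abbbca => abbca => abca => aca => a
  | bccab => bab => ba
  | bcbccc => bcbc

aa->; ab->a; ac->; cc->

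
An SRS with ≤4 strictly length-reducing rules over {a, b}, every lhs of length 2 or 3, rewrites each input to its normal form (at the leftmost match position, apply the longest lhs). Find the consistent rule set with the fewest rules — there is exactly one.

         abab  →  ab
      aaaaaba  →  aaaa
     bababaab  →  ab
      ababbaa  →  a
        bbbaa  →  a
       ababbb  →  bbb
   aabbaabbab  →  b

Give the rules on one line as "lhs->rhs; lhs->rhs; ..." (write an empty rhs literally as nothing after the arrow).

  | abab => ab
  | aaaaaba => aaaa
  | bababaab => babaab => baab => ab
  | ababbaa => abbaa => bbaa => baa => a

aab->; abb->bb; ba->; bba->ba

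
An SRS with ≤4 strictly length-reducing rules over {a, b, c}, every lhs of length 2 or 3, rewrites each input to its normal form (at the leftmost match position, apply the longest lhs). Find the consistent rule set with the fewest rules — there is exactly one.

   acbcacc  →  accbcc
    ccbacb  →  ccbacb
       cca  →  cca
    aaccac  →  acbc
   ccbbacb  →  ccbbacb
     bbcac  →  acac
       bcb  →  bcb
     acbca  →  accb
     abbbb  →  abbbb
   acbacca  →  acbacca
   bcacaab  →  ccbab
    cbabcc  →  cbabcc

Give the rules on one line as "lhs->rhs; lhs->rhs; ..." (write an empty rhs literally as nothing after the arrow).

aac->ab; bbc->ac; bca->cb

  | acbcacc => accbcc
  | ccbacb
  | cca
  | aaccac => abcac => acbc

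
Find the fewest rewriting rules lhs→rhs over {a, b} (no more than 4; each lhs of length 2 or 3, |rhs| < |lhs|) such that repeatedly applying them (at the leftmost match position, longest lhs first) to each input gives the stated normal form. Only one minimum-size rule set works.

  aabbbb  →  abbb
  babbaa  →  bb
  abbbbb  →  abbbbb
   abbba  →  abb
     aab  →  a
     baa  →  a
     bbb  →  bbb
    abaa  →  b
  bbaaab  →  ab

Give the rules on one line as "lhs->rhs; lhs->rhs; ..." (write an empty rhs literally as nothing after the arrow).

aab->a; aba->bb; ba->; bab->ab

  | aabbbb => abbb
  | babbaa => abbaa => aba => bb
  | abbbbb
  | abbba => abb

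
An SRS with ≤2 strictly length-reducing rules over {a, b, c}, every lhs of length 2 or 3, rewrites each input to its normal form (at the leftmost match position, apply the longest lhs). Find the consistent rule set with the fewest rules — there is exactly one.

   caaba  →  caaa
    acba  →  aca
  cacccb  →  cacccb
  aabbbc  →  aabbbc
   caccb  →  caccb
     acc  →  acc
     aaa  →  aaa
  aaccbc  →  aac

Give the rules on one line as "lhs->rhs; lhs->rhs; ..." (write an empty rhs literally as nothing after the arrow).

  | caaba => caaa
  | acba => aca
  | cacccb
  | aabbbc

ba->a; cbc->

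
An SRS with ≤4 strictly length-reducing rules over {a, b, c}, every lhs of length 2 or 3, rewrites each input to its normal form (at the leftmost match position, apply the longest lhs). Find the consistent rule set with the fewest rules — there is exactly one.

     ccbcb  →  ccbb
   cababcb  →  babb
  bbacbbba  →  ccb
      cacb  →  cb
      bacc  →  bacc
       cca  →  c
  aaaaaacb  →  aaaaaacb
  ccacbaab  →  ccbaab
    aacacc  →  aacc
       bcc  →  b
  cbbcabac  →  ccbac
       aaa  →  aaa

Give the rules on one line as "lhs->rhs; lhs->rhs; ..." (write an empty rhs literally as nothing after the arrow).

  | ccbcb => ccbb
  | cababcb => babcb => babb
  | bbacbbba => ccbbba => ccbc => ccb
  | cacb => cb

bba->c; bc->b; ca->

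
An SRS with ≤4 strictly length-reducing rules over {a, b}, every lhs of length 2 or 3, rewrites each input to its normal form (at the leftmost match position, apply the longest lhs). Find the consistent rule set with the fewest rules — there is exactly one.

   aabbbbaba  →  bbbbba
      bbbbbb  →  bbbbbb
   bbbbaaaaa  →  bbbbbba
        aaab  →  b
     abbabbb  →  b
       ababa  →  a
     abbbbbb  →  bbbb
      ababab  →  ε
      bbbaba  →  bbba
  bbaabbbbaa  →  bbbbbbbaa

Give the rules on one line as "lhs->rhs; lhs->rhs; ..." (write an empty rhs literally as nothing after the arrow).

aaa->ba; aab->bb; ab->; abb->

  | aabbbbaba => bbbbbaba => bbbbba
  | bbbbbb
  | bbbbaaaaa => bbbbbaaa => bbbbbba
  | aaab => bab => b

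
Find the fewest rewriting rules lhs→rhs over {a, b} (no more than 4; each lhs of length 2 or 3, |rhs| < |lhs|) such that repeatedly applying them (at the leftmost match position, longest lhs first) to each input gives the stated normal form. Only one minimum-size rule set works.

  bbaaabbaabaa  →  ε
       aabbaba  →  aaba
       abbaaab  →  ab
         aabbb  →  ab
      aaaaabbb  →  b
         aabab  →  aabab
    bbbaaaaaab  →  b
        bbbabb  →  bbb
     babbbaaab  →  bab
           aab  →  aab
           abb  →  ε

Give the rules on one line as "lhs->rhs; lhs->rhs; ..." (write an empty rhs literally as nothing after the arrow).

  | bbaaabbaabaa => babbaabaa => baabaa => baa => ε
  | aabbaba => aaba
  | abbaaab => aaab => ab
  | aabbb => ab

aaa->a; abb->; baa->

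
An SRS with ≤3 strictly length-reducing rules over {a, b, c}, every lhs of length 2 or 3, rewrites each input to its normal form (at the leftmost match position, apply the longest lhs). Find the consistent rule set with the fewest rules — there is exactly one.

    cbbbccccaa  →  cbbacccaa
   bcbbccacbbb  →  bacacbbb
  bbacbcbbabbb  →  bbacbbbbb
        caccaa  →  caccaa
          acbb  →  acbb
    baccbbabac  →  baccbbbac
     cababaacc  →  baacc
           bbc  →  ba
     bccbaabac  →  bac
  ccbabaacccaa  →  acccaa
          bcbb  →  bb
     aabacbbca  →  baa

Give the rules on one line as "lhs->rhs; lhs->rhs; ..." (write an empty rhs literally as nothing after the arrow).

  | cbbbccccaa => cbbacccaa
  | bcbbccacbbb => abbccacbbb => bbccacbbb => bacacbbb
  | bbacbcbbabbb => bbacabbabbb => bbacbbabbb => bbacbbbbb
  | caccaa

ab->b; bc->a; cba->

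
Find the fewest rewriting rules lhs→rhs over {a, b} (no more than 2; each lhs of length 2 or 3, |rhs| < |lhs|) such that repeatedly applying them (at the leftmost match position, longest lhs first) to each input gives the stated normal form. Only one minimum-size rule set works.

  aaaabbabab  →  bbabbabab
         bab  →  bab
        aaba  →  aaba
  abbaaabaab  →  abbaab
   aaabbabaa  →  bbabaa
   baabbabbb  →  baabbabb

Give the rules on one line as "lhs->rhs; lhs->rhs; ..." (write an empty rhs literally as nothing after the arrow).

aaa->bb; bbb->bb

  | aaaabbabab => bbabbabab
  | bab
  | aaba
  | abbaaabaab => abbbbbaab => abbbbaab => abbbaab => abbaab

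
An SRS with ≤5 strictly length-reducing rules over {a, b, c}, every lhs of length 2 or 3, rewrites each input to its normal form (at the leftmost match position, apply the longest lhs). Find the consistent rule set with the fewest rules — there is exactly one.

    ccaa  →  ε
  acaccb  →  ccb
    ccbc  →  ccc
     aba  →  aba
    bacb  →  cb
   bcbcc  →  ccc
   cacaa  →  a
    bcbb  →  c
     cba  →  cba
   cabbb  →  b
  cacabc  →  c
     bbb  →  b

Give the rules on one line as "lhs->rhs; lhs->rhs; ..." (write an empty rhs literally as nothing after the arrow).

ac->c; bb->; bc->c; ca->

  | ccaa => ca => ε
  | acaccb => caccb => ccb
  | ccbc => ccc
  | aba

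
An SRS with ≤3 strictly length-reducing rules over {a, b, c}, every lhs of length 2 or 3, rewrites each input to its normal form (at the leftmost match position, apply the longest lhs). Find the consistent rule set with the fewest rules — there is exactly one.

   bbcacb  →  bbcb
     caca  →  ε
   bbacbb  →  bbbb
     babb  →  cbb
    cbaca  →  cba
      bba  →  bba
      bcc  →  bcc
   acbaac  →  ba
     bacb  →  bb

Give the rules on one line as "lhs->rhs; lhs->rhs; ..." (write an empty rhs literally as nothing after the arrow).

ac->; bab->cb; ca->

  | bbcacb => bbcb
  | caca => ca => ε
  | bbacbb => bbbb
  | babb => cbb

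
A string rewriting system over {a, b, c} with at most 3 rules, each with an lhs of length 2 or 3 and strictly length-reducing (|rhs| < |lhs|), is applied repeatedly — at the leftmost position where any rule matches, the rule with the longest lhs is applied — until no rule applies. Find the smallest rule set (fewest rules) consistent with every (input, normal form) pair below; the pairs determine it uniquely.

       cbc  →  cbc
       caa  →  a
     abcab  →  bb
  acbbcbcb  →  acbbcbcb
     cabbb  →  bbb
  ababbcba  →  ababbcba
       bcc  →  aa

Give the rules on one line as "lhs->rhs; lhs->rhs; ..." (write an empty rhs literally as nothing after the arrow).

  | cbc
  | caa => a
  | abcab => bcab => bb
  | acbbcbcb

abc->bc; bcc->aa; ca->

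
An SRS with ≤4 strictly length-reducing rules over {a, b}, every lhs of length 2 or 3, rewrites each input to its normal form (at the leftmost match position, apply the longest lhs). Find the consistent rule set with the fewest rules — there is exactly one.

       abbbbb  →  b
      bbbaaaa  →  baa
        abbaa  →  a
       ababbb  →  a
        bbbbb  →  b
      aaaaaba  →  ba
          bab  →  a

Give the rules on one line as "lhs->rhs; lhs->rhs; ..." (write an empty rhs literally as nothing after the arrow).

aaa->a; ab->b; bb->a

  | abbbbb => bbbbb => abbb => bbb => ab => b
  | bbbaaaa => abaaaa => baaaa => baa
  | abbaa => bbaa => aaa => a
  | ababbb => babbb => bbbb => abb => bb => a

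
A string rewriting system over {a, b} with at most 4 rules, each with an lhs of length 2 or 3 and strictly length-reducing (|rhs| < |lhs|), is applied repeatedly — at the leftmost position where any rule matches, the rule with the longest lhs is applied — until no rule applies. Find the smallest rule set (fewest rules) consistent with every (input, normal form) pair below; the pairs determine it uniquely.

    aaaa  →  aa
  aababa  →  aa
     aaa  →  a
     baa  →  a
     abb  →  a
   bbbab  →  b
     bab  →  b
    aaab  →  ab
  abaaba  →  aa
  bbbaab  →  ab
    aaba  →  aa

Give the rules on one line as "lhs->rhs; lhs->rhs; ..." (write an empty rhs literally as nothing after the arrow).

  | aaaa => aa
  | aababa => aaba => aa
  | aaa => a
  | baa => a

aaa->a; ba->; bb->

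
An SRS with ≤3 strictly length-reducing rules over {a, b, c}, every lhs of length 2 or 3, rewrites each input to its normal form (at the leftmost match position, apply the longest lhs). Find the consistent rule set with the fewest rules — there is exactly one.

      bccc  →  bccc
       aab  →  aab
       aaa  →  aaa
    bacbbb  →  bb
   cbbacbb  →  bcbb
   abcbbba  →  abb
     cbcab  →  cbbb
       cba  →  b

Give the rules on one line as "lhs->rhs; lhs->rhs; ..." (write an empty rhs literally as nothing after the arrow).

  | bccc
  | aab
  | aaa
  | bacbbb => acbbb => bb

acb->; ba->a; ca->b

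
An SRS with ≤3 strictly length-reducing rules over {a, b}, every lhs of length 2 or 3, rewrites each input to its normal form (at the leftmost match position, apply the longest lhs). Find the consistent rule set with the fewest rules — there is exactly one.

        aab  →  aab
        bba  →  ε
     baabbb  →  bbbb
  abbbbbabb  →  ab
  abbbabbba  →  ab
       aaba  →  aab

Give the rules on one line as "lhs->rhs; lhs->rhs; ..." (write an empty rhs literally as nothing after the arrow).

abb->ab; ba->b; bba->

  | aab
  | bba => ε
  | baabbb => babbb => bbbb
  | abbbbbabb => abbbbabb => abbbabb => abbabb => ababb => abbb => abb => ab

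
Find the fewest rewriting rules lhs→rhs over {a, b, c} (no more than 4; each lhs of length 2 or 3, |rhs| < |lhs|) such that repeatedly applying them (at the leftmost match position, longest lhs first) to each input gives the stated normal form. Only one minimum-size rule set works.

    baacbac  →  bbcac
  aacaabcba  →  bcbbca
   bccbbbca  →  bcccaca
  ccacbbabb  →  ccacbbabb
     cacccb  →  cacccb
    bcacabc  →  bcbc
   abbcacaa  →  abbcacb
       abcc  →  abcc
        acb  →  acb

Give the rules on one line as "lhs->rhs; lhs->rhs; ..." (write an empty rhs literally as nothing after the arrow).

aa->b; bbb->ca; cab->a; cba->ca

  | baacbac => bbcbac => bbcac
  | aacaabcba => bcaabcba => bcbbcba => bcbbca
  | bccbbbca => bcccaca
  | ccacbbabb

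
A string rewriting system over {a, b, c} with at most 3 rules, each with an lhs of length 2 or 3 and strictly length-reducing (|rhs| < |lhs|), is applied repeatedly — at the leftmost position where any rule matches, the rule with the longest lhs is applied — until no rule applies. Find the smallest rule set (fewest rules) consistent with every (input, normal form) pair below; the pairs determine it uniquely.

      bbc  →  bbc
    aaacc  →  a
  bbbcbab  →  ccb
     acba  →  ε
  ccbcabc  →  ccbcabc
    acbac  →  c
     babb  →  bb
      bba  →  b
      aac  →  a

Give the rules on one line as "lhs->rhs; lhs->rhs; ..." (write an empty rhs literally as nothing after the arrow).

  | bbc
  | aaacc => aac => a
  | bbbcbab => ccbab => ccb
  | acba => ba => ε

ac->; ba->; bbb->c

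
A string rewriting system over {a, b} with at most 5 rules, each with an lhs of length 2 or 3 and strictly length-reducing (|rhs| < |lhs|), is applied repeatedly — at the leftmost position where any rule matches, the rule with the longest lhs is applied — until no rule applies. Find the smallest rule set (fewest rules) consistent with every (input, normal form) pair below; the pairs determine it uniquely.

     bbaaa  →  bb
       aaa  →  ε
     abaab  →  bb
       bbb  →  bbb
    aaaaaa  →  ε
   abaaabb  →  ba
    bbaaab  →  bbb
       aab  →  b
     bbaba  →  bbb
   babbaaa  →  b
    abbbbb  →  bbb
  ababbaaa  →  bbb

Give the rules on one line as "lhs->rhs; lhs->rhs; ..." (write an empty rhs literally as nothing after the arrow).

  | bbaaa => bb
  | aaa => ε
  | abaab => bab => bb
  | bbb

aaa->; ab->b; aba->b; abb->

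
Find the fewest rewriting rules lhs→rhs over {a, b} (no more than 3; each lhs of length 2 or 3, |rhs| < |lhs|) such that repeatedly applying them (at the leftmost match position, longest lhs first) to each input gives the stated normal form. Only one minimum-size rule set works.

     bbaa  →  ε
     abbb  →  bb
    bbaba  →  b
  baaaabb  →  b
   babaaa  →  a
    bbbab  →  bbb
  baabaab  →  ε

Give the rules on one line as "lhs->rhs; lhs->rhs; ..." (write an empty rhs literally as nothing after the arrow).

  | bbaa => ba => ε
  | abbb => bb
  | bbaba => bba => b
  | baaaabb => aaabb => aabb => abb => b

aa->a; ab->; ba->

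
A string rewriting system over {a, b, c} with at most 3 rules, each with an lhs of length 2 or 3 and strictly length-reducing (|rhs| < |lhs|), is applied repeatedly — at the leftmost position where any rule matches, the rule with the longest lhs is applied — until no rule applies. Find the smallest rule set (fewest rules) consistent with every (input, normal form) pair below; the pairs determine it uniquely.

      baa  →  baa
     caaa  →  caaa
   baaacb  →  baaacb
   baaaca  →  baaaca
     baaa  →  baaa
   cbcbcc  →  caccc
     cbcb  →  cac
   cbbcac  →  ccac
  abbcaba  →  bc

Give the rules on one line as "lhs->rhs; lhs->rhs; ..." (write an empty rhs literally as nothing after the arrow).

  | baa
  | caaa
  | baaacb
  | baaaca

aba->b; bcb->ac; cbb->c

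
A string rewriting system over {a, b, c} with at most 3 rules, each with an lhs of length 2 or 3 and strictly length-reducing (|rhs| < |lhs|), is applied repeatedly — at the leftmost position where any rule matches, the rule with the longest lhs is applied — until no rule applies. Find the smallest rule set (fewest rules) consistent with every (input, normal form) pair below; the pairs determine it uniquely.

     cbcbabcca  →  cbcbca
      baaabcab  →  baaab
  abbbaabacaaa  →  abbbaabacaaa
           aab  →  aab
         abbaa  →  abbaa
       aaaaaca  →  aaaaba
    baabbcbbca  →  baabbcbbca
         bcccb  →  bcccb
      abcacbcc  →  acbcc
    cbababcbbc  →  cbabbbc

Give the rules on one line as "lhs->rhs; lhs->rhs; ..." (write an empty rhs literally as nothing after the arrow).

aac->ab; abc->

  | cbcbabcca => cbcbca
  | baaabcab => baaab
  | abbbaabacaaa
  | aab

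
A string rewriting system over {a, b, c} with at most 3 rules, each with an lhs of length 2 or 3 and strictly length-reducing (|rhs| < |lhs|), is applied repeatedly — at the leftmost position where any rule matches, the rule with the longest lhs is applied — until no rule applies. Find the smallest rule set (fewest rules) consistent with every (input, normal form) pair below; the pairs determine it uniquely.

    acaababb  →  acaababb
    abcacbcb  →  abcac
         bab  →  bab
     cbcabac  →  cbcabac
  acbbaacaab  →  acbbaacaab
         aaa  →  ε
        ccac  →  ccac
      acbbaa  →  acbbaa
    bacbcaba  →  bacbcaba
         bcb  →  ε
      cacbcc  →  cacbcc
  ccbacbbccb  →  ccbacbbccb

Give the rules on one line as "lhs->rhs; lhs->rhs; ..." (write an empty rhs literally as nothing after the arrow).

  | acaababb
  | abcacbcb => abcac
  | bab
  | cbcabac

aaa->; bcb->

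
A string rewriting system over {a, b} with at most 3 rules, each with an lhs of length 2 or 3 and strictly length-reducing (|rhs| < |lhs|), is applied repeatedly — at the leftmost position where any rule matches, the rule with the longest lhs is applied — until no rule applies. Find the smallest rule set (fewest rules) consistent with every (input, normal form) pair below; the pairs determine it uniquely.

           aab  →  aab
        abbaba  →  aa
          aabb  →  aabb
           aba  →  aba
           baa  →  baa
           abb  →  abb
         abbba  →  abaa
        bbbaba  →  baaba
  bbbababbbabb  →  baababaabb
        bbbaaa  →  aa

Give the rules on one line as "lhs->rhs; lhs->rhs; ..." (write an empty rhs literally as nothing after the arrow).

  | aab
  | abbaba => aaaba => bba => aa
  | aabb
  | aba

aaa->b; bba->aa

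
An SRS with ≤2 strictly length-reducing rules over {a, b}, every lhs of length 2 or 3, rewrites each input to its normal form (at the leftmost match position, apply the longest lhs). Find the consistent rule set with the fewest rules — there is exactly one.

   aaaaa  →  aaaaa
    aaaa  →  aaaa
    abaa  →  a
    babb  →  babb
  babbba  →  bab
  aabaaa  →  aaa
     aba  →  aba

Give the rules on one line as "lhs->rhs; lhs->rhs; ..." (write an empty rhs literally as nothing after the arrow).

  | aaaaa
  | aaaa
  | abaa => a
  | babb

baa->; bba->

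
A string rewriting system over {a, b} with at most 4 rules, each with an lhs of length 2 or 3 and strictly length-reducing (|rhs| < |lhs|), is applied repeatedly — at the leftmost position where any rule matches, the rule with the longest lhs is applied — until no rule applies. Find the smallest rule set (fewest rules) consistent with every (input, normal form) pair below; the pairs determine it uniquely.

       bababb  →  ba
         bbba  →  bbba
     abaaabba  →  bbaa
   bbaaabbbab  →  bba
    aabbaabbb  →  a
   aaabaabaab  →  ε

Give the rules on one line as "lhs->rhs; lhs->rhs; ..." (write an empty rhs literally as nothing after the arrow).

ab->; aba->bb; abb->; bab->ba

  | bababb => baabb => ba
  | bbba
  | abaaabba => bbaabba => bbaa
  | bbaaabbbab => bbaabab => bbabbb => bbabb => bbab => bba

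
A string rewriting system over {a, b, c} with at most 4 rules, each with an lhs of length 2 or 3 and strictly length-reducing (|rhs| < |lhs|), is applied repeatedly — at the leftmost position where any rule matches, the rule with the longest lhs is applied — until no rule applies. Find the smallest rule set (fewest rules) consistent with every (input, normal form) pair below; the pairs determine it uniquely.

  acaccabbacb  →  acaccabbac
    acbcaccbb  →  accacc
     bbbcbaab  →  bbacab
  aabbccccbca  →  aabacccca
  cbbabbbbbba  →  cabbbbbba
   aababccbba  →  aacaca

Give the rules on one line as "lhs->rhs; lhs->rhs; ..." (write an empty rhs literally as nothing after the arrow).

baa->ca; bc->a; cb->c

  | acaccabbacb => acaccabbac
  | acbcaccbb => accaccbb => accaccb => accacc
  | bbbcbaab => bbabaab => bbacab
  | aabbccccbca => aabacccbca => aabacccca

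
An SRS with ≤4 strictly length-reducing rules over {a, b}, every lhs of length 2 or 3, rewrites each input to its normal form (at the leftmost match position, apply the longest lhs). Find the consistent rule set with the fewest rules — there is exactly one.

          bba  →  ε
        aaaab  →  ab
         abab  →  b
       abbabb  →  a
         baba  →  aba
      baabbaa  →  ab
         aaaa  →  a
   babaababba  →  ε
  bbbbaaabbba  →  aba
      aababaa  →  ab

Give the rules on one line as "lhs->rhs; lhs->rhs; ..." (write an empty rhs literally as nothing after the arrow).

  | bba => aa => ε
  | aaaab => ab
  | abab => aab => b
  | abbabb => aaabb => bb => a

aa->; aaa->; bab->ab; bb->a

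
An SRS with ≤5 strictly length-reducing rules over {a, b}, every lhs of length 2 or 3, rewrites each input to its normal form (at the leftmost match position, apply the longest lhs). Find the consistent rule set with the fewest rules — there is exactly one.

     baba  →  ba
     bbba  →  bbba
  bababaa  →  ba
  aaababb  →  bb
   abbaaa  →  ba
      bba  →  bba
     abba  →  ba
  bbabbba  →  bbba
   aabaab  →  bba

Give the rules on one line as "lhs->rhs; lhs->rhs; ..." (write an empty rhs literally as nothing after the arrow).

aa->a; aab->ba; ab->; abb->ba

  | baba => ba
  | bbba
  | bababaa => babaa => baa => ba
  | aaababb => aababb => baabb => bbab => bb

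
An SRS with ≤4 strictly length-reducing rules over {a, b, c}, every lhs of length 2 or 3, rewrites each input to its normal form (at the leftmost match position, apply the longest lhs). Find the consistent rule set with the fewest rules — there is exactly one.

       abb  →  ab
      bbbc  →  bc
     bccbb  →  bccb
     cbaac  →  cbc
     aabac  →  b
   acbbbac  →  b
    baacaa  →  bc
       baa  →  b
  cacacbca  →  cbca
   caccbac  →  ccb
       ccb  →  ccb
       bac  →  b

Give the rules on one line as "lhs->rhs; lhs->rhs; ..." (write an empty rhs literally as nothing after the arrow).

aa->; ac->; bb->b

  | abb => ab
  | bbbc => bbc => bc
  | bccbb => bccb
  | cbaac => cbc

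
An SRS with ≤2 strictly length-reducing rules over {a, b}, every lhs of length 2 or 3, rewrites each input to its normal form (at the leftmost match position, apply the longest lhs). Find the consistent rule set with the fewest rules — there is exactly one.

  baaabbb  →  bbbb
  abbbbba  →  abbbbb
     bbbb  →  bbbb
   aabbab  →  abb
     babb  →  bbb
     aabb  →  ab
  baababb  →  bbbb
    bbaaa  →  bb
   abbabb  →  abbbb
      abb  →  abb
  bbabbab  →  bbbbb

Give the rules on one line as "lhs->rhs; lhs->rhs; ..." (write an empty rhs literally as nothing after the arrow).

aab->a; ba->b

  | baaabbb => baabbb => babbb => bbbb
  | abbbbba => abbbbb
  | bbbb
  | aabbab => abab => abb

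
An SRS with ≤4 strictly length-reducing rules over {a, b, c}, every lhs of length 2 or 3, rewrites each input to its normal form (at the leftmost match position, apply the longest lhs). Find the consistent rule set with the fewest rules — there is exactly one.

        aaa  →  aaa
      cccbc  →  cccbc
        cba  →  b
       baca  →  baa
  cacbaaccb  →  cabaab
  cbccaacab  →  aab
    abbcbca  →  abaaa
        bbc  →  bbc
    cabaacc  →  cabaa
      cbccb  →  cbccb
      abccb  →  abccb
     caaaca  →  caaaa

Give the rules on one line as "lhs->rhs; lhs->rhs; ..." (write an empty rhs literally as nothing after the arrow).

ac->a; bca->aa; cba->b; cca->

  | aaa
  | cccbc
  | cba => b
  | baca => baa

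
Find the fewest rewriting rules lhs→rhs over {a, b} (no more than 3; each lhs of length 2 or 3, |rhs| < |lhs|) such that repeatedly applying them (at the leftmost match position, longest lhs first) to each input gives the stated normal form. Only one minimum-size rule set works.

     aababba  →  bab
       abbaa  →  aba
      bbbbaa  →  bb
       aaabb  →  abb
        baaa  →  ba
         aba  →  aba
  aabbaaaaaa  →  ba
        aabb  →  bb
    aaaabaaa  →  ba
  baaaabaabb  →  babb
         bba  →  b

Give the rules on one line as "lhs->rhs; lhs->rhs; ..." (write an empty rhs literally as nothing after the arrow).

aa->; bba->b

  | aababba => babba => bab
  | abbaa => aba
  | bbbbaa => bbba => bb
  | aaabb => abb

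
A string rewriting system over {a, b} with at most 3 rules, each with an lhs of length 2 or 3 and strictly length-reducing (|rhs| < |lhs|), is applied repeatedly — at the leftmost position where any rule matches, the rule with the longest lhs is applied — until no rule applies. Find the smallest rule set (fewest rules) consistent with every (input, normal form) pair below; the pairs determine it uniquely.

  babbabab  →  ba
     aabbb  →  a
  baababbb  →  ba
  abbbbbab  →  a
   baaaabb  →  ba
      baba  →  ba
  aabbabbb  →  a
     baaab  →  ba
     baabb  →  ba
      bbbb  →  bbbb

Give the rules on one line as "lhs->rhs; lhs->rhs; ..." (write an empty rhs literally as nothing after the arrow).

aa->a; ab->a

  | babbabab => bababab => baabab => babab => baab => bab => ba
  | aabbb => abbb => abb => ab => a
  | baababbb => bababbb => baabbb => babbb => babb => bab => ba
  | abbbbbab => abbbbab => abbbab => abbab => abab => aab => ab => a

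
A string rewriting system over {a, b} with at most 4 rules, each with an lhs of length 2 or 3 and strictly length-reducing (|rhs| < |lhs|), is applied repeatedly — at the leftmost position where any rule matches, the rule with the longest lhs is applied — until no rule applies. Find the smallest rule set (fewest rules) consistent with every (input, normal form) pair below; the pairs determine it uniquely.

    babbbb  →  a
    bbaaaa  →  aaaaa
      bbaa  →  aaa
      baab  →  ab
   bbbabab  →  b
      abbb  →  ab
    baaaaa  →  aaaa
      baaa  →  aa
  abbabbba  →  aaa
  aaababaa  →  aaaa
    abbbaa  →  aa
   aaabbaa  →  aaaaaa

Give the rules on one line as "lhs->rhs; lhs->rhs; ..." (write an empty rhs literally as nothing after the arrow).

ba->; bb->a; bbb->b

  | babbbb => bbbb => bb => a
  | bbaaaa => aaaaa
  | bbaa => aaa
  | baab => ab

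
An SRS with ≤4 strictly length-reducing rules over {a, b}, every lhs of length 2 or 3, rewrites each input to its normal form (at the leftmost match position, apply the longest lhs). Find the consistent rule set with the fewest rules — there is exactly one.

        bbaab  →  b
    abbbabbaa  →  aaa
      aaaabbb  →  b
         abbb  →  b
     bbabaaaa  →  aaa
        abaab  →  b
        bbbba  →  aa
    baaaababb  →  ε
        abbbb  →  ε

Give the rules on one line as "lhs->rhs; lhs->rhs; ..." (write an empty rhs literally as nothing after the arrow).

ab->b; ba->; bb->; bba->aa

  | bbaab => aaab => aab => ab => b
  | abbbabbaa => bbbabbaa => babbaa => bbaa => aaa
  | aaaabbb => aaabbb => aabbb => abbb => bbb => b
  | abbb => bbb => b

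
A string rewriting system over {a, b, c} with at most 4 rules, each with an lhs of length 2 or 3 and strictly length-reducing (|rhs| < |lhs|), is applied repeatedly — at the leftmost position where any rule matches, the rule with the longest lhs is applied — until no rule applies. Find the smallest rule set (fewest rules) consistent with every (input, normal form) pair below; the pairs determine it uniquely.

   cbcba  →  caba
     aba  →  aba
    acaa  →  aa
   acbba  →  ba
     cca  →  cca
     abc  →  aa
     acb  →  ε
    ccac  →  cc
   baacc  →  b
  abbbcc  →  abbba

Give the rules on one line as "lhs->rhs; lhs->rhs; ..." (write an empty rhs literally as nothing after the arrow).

  | cbcba => caba
  | aba
  | acaa => aa
  | acbba => ba

ac->; acb->; bc->a; bcc->ba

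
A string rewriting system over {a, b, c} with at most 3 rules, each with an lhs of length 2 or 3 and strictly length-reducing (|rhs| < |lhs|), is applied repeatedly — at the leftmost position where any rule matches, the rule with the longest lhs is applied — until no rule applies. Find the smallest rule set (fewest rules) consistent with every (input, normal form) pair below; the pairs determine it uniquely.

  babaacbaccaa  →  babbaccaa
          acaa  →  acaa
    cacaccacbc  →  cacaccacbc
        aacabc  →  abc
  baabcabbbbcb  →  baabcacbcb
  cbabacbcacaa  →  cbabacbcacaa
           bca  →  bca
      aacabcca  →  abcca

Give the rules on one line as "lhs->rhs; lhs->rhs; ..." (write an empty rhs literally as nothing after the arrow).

aac->; bbb->c

  | babaacbaccaa => babbaccaa
  | acaa
  | cacaccacbc
  | aacabc => abc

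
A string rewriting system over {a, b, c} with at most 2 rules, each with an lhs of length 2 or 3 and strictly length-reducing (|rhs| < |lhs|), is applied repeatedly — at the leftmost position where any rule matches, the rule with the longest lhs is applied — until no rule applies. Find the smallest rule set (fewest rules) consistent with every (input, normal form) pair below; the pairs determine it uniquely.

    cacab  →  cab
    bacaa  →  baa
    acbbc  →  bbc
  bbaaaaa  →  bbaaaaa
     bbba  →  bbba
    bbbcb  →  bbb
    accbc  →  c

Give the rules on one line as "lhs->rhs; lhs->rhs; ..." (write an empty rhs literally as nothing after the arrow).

ac->; cb->

  | cacab => cab
  | bacaa => baa
  | acbbc => bbc
  | bbaaaaa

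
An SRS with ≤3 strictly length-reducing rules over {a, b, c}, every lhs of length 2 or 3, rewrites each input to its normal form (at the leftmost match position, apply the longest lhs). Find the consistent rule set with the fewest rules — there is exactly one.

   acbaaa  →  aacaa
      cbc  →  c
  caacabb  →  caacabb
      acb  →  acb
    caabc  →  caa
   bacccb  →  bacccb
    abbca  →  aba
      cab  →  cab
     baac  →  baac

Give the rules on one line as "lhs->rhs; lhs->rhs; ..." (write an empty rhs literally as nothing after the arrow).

  | acbaaa => aacaa
  | cbc => c
  | caacabb
  | acb

bc->; cba->ac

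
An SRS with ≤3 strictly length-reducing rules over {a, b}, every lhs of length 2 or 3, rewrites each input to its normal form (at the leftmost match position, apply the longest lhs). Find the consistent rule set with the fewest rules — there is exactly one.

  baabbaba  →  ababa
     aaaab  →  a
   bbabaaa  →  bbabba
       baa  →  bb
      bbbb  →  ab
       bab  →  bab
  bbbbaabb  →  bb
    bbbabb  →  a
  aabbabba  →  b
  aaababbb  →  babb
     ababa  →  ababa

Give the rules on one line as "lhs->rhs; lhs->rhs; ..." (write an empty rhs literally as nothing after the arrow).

aa->b; bbb->a

  | baabbaba => bbbbaba => ababa
  | aaaab => baab => bbb => a
  | bbabaaa => bbabba
  | baa => bb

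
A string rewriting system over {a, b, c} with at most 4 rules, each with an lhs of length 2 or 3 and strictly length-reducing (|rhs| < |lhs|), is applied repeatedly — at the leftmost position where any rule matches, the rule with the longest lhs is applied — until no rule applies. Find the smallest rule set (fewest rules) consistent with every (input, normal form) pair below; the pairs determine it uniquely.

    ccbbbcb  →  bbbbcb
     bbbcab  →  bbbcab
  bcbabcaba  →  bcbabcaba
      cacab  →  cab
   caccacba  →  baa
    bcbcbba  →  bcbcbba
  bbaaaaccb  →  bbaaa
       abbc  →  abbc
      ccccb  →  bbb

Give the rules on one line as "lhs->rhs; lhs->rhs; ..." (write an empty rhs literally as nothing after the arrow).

  | ccbbbcb => bbbbcb
  | bbbcab
  | bcbabcaba
  | cacab => cab

ac->; acb->a; cc->b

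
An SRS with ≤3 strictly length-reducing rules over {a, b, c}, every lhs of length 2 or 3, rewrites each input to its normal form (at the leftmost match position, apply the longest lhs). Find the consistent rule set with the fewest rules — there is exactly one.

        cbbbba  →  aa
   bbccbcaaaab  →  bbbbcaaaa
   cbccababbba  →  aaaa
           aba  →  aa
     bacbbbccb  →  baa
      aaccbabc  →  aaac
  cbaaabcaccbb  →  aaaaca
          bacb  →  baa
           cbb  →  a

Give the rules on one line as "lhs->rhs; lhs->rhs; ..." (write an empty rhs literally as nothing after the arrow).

ab->a; cb->a; cc->b

  | cbbbba => abbba => abba => aba => aa
  | bbccbcaaaab => bbbbcaaaab => bbbbcaaaa
  | cbccababbba => accababbba => abababbba => aababbba => aaabbba => aaabba => aaaba => aaaa
  | aba => aa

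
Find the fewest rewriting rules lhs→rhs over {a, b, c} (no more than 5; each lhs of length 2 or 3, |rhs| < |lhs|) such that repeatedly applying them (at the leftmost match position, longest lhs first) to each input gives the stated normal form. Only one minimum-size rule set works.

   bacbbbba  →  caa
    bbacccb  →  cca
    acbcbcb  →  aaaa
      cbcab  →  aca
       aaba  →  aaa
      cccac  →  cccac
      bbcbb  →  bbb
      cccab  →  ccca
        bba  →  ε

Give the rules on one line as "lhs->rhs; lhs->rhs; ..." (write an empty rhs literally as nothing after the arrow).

ab->a; ba->c; bc->; cb->a

  | bacbbbba => ccbbbba => cabbba => cabba => caba => caa
  | bbacccb => bccccb => cccb => cca
  | acbcbcb => aacbcb => aaacb => aaaa
  | cbcab => acab => aca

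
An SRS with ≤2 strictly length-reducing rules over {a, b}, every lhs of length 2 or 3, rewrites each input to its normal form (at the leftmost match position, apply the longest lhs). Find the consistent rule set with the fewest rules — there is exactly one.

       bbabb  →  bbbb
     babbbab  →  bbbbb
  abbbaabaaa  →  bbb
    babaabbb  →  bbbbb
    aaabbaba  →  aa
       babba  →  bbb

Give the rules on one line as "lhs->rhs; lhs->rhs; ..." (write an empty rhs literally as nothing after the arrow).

ab->; ba->b

  | bbabb => bbbb
  | babbbab => bbbbab => bbbbb
  | abbbaabaaa => bbaabaaa => bbabaaa => bbbaaa => bbbaa => bbba => bbb
  | babaabbb => bbaabbb => bbabbb => bbbbb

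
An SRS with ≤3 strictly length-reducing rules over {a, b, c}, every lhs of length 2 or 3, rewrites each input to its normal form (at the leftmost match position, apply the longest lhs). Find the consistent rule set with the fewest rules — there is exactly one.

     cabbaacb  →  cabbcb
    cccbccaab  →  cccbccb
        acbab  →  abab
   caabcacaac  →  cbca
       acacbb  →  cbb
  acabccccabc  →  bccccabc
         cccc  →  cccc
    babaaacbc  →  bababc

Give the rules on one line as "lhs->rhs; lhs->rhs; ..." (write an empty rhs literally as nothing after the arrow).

  | cabbaacb => cabbcb
  | cccbccaab => cccbccb
  | acbab => abab
  | caabcacaac => cbcacaac => cbcaaac => cbcac => cbca

aa->; ac->a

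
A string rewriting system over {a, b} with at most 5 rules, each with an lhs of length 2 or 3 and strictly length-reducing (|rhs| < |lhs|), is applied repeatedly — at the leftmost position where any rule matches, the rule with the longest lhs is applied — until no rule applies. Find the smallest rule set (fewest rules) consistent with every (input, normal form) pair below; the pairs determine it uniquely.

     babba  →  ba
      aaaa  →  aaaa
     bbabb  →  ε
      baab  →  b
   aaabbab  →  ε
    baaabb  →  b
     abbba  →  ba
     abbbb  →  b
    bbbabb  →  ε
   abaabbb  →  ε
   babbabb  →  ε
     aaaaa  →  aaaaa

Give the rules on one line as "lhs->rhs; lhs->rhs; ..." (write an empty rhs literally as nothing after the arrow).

aab->; ab->; bb->; bba->ba

  | babba => bba => ba
  | aaaa
  | bbabb => babb => bb => ε
  | baab => b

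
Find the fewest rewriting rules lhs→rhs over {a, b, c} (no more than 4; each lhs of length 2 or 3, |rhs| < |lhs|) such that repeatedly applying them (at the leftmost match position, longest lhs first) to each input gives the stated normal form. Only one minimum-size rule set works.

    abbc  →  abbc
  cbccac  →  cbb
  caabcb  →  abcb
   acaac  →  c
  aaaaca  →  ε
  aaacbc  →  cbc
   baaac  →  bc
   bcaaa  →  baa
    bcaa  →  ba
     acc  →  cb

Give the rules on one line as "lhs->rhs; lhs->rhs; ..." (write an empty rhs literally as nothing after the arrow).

ac->c; acc->cb; ca->; cac->ab

  | abbc
  | cbccac => cbcab => cbb
  | caabcb => abcb
  | acaac => caac => ac => c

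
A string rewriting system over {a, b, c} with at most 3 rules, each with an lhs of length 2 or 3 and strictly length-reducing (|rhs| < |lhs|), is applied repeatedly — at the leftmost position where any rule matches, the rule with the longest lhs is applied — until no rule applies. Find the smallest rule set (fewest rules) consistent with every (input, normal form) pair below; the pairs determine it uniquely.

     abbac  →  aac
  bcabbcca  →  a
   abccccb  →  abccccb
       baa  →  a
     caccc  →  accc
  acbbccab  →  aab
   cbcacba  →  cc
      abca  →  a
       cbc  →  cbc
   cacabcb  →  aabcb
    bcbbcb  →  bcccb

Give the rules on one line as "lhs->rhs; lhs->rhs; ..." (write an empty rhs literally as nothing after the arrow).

ba->; bb->c; ca->a

  | abbac => acac => aac
  | bcabbcca => babbcca => bbcca => ccca => cca => ca => a
  | abccccb
  | baa => a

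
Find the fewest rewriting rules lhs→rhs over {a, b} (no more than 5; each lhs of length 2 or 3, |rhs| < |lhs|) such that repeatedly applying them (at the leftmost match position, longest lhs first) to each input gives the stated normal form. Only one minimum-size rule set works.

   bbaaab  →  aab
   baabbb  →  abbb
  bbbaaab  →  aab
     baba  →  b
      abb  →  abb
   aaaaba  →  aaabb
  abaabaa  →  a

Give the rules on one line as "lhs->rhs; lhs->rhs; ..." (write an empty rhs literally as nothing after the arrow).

aba->bb; ba->b; baa->a; bba->ba

  | bbaaab => baaab => aab
  | baabbb => abbb
  | bbbaaab => bbaaab => baaab => aab
  | baba => bba => ba => b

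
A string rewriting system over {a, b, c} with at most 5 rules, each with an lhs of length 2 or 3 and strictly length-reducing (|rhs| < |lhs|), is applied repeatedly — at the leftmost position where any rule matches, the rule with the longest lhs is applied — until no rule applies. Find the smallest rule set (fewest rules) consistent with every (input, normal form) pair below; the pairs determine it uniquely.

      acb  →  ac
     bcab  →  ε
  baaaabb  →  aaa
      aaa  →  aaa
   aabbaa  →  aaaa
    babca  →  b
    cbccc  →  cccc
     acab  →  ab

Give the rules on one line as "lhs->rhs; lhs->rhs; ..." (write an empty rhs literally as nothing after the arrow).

ba->; bb->; ca->; cb->c

  | acb => ac
  | bcab => bb => ε
  | baaaabb => aaabb => aaa
  | aaa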